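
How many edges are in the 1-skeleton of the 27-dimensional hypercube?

Each of the 2^27 = 134217728 vertices has degree 27; total edges = 27·2^27/2 = 1811939328.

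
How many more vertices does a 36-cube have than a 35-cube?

The 36-cube has 2^36 = 68719476736 vertices. The 35-cube has 2^35 = 34359738368 vertices. Difference: 68719476736 - 34359738368 = 34359738368.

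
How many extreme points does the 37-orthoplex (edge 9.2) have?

Number of vertices = 2n = 74.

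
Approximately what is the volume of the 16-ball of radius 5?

Volume = π^{16/2}·(5)^16/Γ(9) = 30517578125·π^8/8064 ≈ 3.59086e+10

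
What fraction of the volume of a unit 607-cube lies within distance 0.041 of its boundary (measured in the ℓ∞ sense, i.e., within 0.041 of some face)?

Shell fraction = 1 - (1-0.082)^607 ≈ 1 - 2.789e-23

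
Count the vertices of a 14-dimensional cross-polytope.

Number of vertices = 2n = 28.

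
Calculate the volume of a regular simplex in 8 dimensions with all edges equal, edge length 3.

V = (3^8 / 8!) · √((8+1) / 2^8) ≈ 0.0305106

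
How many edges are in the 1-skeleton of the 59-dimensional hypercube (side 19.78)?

The 59-cube has n·2^(n-1) = 59·2^58 = 59·288230376151711744 = 17005592192950992896 edges.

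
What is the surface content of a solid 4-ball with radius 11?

|∂B_4(11)| = 2662·π^2 ≈ 26272.9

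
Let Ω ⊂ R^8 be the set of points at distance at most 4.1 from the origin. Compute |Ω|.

The n-ball volume is π^(n/2)·r^n/Γ(n/2+1). With n=8, r=4.1: V ≈ 324085.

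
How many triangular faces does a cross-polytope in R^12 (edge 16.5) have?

f_2(12-orthoplex) = 2^3 · (12 choose 3) = 1760.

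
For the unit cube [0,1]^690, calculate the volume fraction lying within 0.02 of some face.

The inner cube has side 1-2·0.02 = 0.96 and volume (0.96)^690 ≈ 5.85e-13, so the shell holds 1 - 5.85e-13 of the volume.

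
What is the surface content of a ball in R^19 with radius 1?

S = n·V_n(r)/r = 19·V_19(1)/1 (volume-to-surface relation), giving 1024·π^9/34459425 ≈ 0.88581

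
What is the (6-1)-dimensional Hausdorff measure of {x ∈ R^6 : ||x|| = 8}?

|∂B_6(8)| = 32768·π^3 ≈ 1.01601e+06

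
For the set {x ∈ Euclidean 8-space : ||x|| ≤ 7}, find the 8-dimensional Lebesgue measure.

Volume = π^{8/2}·(7)^8/Γ(5) = 5764801·π^4/24 ≈ 2.33977e+07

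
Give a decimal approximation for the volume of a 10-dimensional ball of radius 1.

V_10(1) = π^(10/2) · (1)^10 / Γ(10/2 + 1) = π^5/120 ≈ 2.55016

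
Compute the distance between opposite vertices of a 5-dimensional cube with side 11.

The space diagonal of an n-cube of side s is s√n. Here 11·√5 ≈ 24.5967.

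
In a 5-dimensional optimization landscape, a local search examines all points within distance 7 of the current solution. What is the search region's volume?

V_5(7) = π^(5/2) · (7)^5 / Γ(5/2 + 1) = 134456·π^2/15 ≈ 88468.5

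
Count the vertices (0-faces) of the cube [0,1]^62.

Each vertex is a binary string of length 62, so there are 2^62 = 4611686018427387904.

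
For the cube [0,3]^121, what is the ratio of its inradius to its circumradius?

Ratio = (s/2)/(s√121/2) = 121^(-1/2) ≈ 0.0909091.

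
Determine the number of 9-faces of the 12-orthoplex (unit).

f_9(12-orthoplex) = 2^10 · (12 choose 10) = 67584.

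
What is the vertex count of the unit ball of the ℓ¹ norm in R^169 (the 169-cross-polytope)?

An n-cross-polytope has 2n vertices; here n = 169, giving 338.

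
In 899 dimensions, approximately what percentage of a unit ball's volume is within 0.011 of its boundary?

1 - (1-0.011)^899 ≈ 0.999952 ≈ 99.995198%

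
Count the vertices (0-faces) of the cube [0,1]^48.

Each vertex is a binary string of length 48, so there are 2^48 = 281474976710656.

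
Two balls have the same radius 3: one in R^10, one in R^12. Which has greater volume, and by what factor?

V_10(3) ≈ 150585, V_12(3) ≈ 709613. The 12-ball is larger by a factor of 4.712.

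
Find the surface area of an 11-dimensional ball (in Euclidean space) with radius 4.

S = n·V_n(r)/r = 11·V_11(4)/4 (volume-to-surface relation), giving 67108864·π^5/945 ≈ 2.17319e+07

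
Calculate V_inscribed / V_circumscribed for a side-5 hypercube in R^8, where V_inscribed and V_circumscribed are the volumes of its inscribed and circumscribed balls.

V_in/V_out = n^(-n/2) = 8^(-8/2) ≈ 0.000244141.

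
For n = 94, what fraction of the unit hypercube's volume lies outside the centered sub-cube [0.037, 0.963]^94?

The inner cube has side 1-2·0.037 = 0.926 and volume (0.926)^94 ≈ 0.0007268, so the shell holds 0.999273 of the volume.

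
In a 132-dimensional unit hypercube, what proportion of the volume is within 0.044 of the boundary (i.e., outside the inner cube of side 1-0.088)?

Shell fraction = 1 - (1-0.088)^132 ≈ 0.999995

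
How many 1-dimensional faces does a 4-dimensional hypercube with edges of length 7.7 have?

f_1(4-cube) = (4 choose 1) · 2^3 = 32.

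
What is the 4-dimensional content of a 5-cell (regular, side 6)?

For a regular n-simplex with edge a, V = (a^n / n!)·√((n+1)/2^n). With a=6, n=4: V ≈ 30.1869.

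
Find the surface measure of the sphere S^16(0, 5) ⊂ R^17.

S_17(5) = 2·π^(17/2)·(5)^16 / Γ(17/2) = 3125000000000·π^8/81081 ≈ 3.65704e+11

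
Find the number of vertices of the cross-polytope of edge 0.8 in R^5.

f_0(5-orthoplex) = 2^1 · (5 choose 1) = 10.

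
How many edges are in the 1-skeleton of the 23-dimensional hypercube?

Each of the 2^23 = 8388608 vertices has degree 23; total edges = 23·2^23/2 = 96468992.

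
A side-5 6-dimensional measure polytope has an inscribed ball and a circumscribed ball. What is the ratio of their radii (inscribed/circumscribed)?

For an n-cube of any side s, the inradius is s/2 and the circumradius is s√n/2, so the ratio is 1/√6 ≈ 0.408248.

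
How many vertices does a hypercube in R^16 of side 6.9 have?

Number of vertices = 2^16 = 65536.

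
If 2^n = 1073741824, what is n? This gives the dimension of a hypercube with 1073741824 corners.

Since 2^n = 1073741824, we have n = 30.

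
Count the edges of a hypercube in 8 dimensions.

An n-cube has n·2^(n-1) edges. With n = 8: 8·128 = 1024.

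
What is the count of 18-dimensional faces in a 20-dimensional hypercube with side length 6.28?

Number of 18-faces = C(20,18) · 2^(20-18) = 190 · 4 = 760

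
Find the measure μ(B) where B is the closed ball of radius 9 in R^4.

V_4(9) = π^(4/2) · (9)^4 / Γ(4/2 + 1) = 6561·π^2/2 ≈ 32377.2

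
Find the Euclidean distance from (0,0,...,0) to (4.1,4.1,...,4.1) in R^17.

Diagonal = √17 · 4.1 ≈ 16.9047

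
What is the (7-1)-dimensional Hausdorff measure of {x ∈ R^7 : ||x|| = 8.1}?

|∂B_7(8.1)| ≈ 9.34089e+06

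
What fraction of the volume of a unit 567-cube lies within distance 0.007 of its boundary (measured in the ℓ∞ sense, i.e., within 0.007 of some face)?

Shell fraction = 1 - (1-0.014)^567 ≈ 0.999663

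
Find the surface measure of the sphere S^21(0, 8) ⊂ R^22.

S_22(8) = 2·π^(22/2)·(8)^21 / Γ(22/2) = 72057594037927936·π^11/14175 ≈ 1.49556e+18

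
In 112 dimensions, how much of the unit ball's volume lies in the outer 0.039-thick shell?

Shell fraction = 1 - (1-0.039)^112 ≈ 0.988385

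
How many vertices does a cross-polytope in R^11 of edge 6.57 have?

Number of 0-faces = 2^(0+1) · C(11,0+1) = 2 · 11 = 22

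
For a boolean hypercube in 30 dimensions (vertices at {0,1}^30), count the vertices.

Number of vertices = 2^30 = 1073741824.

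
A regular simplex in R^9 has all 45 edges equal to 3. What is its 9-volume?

Volume = 3^9 · √(10/2^9) / 9! ≈ 0.00758042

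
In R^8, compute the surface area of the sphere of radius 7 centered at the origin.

The surface area of an n-ball is 2π^(n/2) r^(n-1) / Γ(n/2). For n=8, r=7: 823543·π^4/3 ≈ 2.67402e+07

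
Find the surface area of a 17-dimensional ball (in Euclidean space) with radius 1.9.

S = n·V_n(r)/r = 17·V_17(1.9)/1.9 (volume-to-surface relation), giving 69130.1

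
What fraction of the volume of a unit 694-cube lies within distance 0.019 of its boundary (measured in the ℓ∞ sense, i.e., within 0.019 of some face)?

1 - (1 - 2·0.019)^694 = 1 - 0.962^694 ≈ 1 - 2.106e-12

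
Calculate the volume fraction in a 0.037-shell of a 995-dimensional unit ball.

V(inner)/V(outer) = ((1-0.037)/1)^995 ≈ 5.107e-17, so the shell fraction is 1 - 5.107e-17.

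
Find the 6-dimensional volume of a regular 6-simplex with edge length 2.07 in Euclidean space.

V = (2.07^6 / 6!) · √((6+1) / 2^6) ≈ 0.0361367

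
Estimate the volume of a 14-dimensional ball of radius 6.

V_14(6) = π^(14/2) · (6)^14 / Γ(14/2 + 1) = 544195584·π^7/35 ≈ 4.69609e+10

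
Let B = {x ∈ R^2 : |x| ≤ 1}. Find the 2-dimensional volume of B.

V_2(1) = π^(2/2) · (1)^2 / Γ(2/2 + 1) = π ≈ 3.14159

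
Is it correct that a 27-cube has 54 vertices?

False. The 27-cube has 2^27 = 134217728 vertices.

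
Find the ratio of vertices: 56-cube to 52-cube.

The 56-cube has 2^56 = 72057594037927936 vertices. The 52-cube has 2^52 = 4503599627370496 vertices. Ratio: 72057594037927936/4503599627370496 = 16.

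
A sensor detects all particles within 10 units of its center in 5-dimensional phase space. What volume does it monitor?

V = 160000·π^2/3 ≈ 526379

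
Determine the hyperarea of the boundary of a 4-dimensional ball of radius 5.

S_4(5) = 2·π^(4/2)·(5)^3 / Γ(4/2) = 250·π^2 ≈ 2467.4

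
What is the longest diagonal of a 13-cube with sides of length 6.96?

||(6.96,6.96,...,6.96)|| = √(13)·6.96 ≈ 25.0946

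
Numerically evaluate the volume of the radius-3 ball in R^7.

Volume = π^{7/2}·(3)^7/Γ(9/2) = 11664·π^3/35 ≈ 10333.1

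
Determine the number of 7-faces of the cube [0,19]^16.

An n-cube has C(n,k)·2^(n-k) k-faces. Here C(16,7)·2^9 = 11440·512 = 5857280.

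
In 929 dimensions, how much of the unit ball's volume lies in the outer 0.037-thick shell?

1 - (1-0.037)^929 ≈ 1 - 6.149e-16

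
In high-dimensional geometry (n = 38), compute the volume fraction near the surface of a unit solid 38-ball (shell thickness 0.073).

1 - (1-0.073)^38 ≈ 0.943891 ≈ 94.39%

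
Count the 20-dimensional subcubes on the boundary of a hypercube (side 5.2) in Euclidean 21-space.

An n-cube has C(n,k)·2^(n-k) k-faces. Here C(21,20)·2^1 = 21·2 = 42.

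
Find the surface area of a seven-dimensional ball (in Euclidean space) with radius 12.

S = n·V_n(r)/r = 7·V_7(12)/12 (volume-to-surface relation), giving 15925248·π^3/5 ≈ 9.87565e+07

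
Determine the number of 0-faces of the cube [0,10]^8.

Choose 0 of 8 axes to span the face (C(8,0) = 1 way), then fix each of the remaining 8 coordinates at one of its two extreme values (2^8 = 256 ways): 1·256 = 256.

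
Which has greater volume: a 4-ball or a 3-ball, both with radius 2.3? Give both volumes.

V_4(2.3) ≈ 138.096. V_3(2.3) ≈ 50.965. The 4-ball is larger.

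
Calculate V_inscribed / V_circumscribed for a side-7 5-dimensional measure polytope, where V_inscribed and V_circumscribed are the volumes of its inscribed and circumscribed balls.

The radii are 7/2 and 7√5/2, so the volume ratio is (1/√5)^5 = 5^{-5/2} ≈ 0.0178885.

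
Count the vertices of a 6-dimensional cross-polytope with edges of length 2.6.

An n-cross-polytope has 2n vertices; here n = 6, giving 12.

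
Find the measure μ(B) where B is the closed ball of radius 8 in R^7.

V = 33554432·π^3/105 ≈ 9.90855e+06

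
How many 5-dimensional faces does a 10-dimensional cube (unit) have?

Choose 5 of 10 axes to span the face (C(10,5) = 252 ways), then fix each of the remaining 5 coordinates at one of its two extreme values (2^5 = 32 ways): 252·32 = 8064.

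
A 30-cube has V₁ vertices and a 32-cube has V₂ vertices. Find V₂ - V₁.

V₁ = 2^30 = 1073741824. V₂ = 2^32 = 4294967296. V₂ - V₁ = 3221225472.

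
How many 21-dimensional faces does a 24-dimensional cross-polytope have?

Each 21-face is the convex hull of 22 vertices, one chosen as ±e_i from each of 22 distinct axes: 2^22·C(24,22) = 1157627904.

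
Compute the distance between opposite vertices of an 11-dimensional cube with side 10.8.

The space diagonal of an n-cube of side s is s√n. Here 10.8·√11 ≈ 35.8195.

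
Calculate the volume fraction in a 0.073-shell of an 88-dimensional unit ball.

V(inner)/V(outer) = ((1-0.073)/1)^88 ≈ 0.001268, so the shell fraction is 0.998732.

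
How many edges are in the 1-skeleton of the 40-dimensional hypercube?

The 40-cube has n·2^(n-1) = 40·2^39 = 40·549755813888 = 21990232555520 edges.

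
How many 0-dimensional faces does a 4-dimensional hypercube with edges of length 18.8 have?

Choose 0 of 4 axes to span the face (C(4,0) = 1 way), then fix each of the remaining 4 coordinates at one of its two extreme values (2^4 = 16 ways): 1·16 = 16.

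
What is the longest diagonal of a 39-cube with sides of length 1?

Diagonal = √39 · 1 ≈ 6.245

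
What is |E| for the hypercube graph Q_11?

Each of the 2^11 = 2048 vertices has degree 11; total edges = 11·2^11/2 = 11264.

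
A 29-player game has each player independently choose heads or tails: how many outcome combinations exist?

Each vertex is a binary string of length 29, so there are 2^29 = 536870912.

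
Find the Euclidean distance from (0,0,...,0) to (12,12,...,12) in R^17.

The space diagonal of an n-cube of side s is s√n. Here 12·√17 ≈ 49.4773.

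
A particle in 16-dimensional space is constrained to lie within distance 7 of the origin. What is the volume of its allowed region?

V = 4747561509943·π^8/5760 ≈ 7.82073e+12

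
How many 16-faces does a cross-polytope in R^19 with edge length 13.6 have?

An n-cross-polytope has 2^(k+1)·C(n,k+1) k-faces. Here 2^17·C(19,17) = 131072·171 = 22413312.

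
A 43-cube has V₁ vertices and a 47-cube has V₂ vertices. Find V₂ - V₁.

V₁ = 2^43 = 8796093022208. V₂ = 2^47 = 140737488355328. V₂ - V₁ = 131941395333120.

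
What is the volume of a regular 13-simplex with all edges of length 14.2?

Volume = 14.2^13 · √(14/2^13) / 13! ≈ 6336.32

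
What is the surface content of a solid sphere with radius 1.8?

The surface area of an n-ball is 2π^(n/2) r^(n-1) / Γ(n/2). For n=3, r=1.8: 4πr² = 4π·(1.8)² ≈ 40.715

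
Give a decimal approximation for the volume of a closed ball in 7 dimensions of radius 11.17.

The n-ball volume is π^(n/2)·r^n/Γ(n/2+1). With n=7, r=11.17: V ≈ 1.02507e+08.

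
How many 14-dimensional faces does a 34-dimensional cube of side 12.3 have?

An n-cube has C(n,k)·2^(n-k) k-faces. Here C(34,14)·2^20 = 1391975640·1048576 = 1459592248688640.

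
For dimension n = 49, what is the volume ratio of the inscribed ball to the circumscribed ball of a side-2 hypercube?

Volume scales as r^n, and r_in/r_out = 1/√49, giving (1/√49)^49 ≈ 3.89221e-42.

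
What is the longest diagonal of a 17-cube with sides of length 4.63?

||(4.63,4.63,...,4.63)|| = √(17)·4.63 ≈ 19.09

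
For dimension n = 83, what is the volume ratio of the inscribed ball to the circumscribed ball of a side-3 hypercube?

V_in/V_out = n^(-n/2) = 83^(-83/2) ≈ 2.2817e-80.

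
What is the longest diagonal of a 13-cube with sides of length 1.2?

||(1.2,1.2,...,1.2)|| = √(13)·1.2 ≈ 4.32666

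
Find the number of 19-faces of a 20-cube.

Choose 19 of 20 axes to span the face (C(20,19) = 20 ways), then fix each of the remaining 1 coordinate at one of its two extreme values (2^1 = 2 ways): 20·2 = 40.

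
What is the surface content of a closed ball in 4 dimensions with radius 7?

S = n·V_n(r)/r = 4·V_4(7)/7 (volume-to-surface relation), giving 686·π^2 ≈ 6770.55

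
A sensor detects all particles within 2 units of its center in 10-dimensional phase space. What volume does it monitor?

V = 128·π^5/15 ≈ 2611.37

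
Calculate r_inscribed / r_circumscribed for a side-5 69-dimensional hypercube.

For an n-cube of any side s, the inradius is s/2 and the circumradius is s√n/2, so the ratio is 1/√69 ≈ 0.120386.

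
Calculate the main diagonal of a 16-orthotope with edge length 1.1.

Diagonal = √16 · 1.1 = 4.4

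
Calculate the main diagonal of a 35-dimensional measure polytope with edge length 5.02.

Diagonal = √35 · 5.02 ≈ 29.6987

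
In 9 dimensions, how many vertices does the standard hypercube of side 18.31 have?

Each vertex is a binary string of length 9, so there are 2^9 = 512.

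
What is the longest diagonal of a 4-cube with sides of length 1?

||(1,1,...,1)|| = √(4)·1 = 2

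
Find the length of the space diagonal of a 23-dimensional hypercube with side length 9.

Diagonal = √23 · 9 ≈ 43.1625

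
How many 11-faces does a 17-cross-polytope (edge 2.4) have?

Number of 11-faces = 2^(11+1) · C(17,11+1) = 4096 · 6188 = 25346048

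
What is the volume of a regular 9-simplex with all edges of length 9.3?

Volume = 9.3^9 · √(10/2^9) / 9! ≈ 200.423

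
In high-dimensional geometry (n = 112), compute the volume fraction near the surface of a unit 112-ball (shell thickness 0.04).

1 - (1-0.04)^112 ≈ 0.989663 ≈ 98.97%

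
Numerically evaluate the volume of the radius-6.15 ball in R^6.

V_6(6.15) = π^(6/2) · (6.15)^6 / Γ(6/2 + 1) ≈ 279608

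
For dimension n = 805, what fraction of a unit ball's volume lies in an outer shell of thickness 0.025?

1 - (1-0.025)^805 ≈ 0.9999999986 ≈ (100 - 1.41e-07)%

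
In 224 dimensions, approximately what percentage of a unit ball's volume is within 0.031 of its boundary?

1 - (1-0.031)^224 ≈ 0.999136 ≈ 99.91%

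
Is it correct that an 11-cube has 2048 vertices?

True. The 11-cube has 2^11 = 2048 vertices.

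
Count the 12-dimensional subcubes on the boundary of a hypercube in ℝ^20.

An n-cube has C(n,k)·2^(n-k) k-faces. Here C(20,12)·2^8 = 125970·256 = 32248320.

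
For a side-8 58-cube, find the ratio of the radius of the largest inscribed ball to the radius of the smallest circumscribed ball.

For an n-cube of any side s, the inradius is s/2 and the circumradius is s√n/2, so the ratio is 1/√58 ≈ 0.131306.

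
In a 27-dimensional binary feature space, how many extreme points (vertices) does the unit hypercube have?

The 27-cube has 2^27 = 134217728 vertices.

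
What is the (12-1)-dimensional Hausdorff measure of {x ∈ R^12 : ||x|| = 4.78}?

|∂B_12(4.78)| ≈ 4.7693e+08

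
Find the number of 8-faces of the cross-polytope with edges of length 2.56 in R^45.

An n-cross-polytope has 2^(k+1)·C(n,k+1) k-faces. Here 2^9·C(45,9) = 512·886163135 = 453715525120.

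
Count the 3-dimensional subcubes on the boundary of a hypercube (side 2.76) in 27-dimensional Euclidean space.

Number of 3-faces = C(27,3) · 2^(27-3) = 2925 · 16777216 = 49073356800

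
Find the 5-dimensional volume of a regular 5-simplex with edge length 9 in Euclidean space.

V = (9^5 / 5!) · √((5+1) / 2^5) ≈ 213.075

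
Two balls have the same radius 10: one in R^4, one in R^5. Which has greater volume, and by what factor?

V_4(10) ≈ 49348, V_5(10) ≈ 526379. The 5-ball is larger by a factor of 10.67.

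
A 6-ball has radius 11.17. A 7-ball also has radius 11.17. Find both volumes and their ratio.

V_6(11.17) ≈ 1.00373e+07. V_7(11.17) ≈ 1.02507e+08. Ratio V_6/V_7 ≈ 0.09792.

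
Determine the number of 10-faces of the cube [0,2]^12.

Choose 10 of 12 axes to span the face (C(12,10) = 66 ways), then fix each of the remaining 2 coordinates at one of its two extreme values (2^2 = 4 ways): 66·4 = 264.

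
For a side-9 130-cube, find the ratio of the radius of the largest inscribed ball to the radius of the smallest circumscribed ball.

For an n-cube of any side s, the inradius is s/2 and the circumradius is s√n/2, so the ratio is 1/√130 ≈ 0.0877058.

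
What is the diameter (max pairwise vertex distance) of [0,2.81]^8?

d = √(2.81² + 2.81² + ... + 2.81²) [8 terms] = √(8·2.81²) = 2.81√8 ≈ 7.94788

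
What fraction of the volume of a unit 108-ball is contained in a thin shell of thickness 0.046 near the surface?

V(inner)/V(outer) = ((1-0.046)/1)^108 ≈ 0.006183, so the shell fraction is 0.993817.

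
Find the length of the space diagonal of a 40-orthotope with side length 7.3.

The space diagonal of an n-cube of side s is s√n. Here 7.3·√40 ≈ 46.1693.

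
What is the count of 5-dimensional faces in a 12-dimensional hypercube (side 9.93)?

Number of 5-faces = C(12,5) · 2^(12-5) = 792 · 128 = 101376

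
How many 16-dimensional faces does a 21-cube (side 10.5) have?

Choose 16 of 21 axes to span the face (C(21,16) = 20349 ways), then fix each of the remaining 5 coordinates at one of its two extreme values (2^5 = 32 ways): 20349·32 = 651168.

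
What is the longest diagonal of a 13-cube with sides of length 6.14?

Diagonal = √13 · 6.14 ≈ 22.1381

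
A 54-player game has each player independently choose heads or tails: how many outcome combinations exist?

Each vertex is a binary string of length 54, so there are 2^54 = 18014398509481984.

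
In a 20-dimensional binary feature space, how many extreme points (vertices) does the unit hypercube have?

An n-cube has 2^n vertices; for n = 20 that is 2^20 = 1048576.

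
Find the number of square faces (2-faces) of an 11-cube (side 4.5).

Choose 2 of 11 axes to span the face (C(11,2) = 55 ways), then fix each of the remaining 9 coordinates at one of its two extreme values (2^9 = 512 ways): 55·512 = 28160.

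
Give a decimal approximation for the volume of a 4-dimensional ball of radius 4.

Volume = π^{4/2}·(4)^4/Γ(3) = 128·π^2 ≈ 1263.31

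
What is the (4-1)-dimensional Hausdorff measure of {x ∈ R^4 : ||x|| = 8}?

|∂B_4(8)| = 1024·π^2 ≈ 10106.5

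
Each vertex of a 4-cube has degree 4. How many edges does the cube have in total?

An n-cube has n·2^(n-1) edges. With n = 4: 4·8 = 32.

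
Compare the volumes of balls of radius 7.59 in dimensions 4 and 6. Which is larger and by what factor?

V_4(7.59) ≈ 16377.1, V_6(7.59) ≈ 987982. The 6-ball is larger by a factor of 60.33.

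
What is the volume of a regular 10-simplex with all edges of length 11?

For a regular n-simplex with edge a, V = (a^n / n!)·√((n+1)/2^n). With a=11, n=10: V ≈ 740.816.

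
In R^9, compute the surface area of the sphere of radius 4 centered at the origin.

|∂B_9(4)| = 2097152·π^4/105 ≈ 1.94554e+06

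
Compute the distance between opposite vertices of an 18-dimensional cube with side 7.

Diagonal = √18 · 7 ≈ 29.6985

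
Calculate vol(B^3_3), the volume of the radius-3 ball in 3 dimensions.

V_3(3) = π^(3/2) · (3)^3 / Γ(3/2 + 1) = 36·π ≈ 113.097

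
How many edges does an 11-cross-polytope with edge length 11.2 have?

Each 1-face is the convex hull of 2 vertices, one chosen as ±e_i from each of 2 distinct axes: 2^2·C(11,2) = 220.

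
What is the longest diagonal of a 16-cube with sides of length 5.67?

||(5.67,5.67,...,5.67)|| = √(16)·5.67 = 22.68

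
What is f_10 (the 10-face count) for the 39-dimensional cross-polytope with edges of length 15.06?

An n-cross-polytope has 2^(k+1)·C(n,k+1) k-faces. Here 2^11·C(39,11) = 2048·1676056044 = 3432562778112.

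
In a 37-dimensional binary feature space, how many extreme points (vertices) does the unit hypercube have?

Number of vertices = 2^37 = 137438953472.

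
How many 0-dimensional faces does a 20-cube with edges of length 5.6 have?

Choose 0 of 20 axes to span the face (C(20,0) = 1 way), then fix each of the remaining 20 coordinates at one of its two extreme values (2^20 = 1048576 ways): 1·1048576 = 1048576.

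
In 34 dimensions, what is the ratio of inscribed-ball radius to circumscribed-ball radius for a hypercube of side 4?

r_in = 4/2 (half the side); r_out = 4√34/2 (half the diagonal). Ratio = 1/√34 ≈ 0.171499.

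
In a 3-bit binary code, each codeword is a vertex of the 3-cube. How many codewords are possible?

The 3-cube has 2^3 = 8 vertices.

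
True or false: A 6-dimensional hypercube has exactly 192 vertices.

False. The 6-cube has 2^6 = 64 vertices.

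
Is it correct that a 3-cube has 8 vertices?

True. The 3-cube has 2^3 = 8 vertices.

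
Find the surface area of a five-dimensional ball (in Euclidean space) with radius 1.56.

S = n·V_n(r)/r = 5·V_5(1.56)/1.56 (volume-to-surface relation), giving 155.872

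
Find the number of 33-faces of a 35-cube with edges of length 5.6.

Choose 33 of 35 axes to span the face (C(35,33) = 595 ways), then fix each of the remaining 2 coordinates at one of its two extreme values (2^2 = 4 ways): 595·4 = 2380.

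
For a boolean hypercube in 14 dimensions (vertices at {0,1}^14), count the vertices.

Each vertex is a binary string of length 14, so there are 2^14 = 16384.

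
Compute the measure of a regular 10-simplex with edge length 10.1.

For a regular n-simplex with edge a, V = (a^n / n!)·√((n+1)/2^n). With a=10.1, n=10: V ≈ 315.498.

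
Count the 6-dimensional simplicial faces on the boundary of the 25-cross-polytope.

f_6(25-orthoplex) = 2^7 · (25 choose 7) = 61529600.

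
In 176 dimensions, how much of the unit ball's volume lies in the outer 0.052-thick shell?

Shell fraction = 1 - (1-0.052)^176 ≈ 0.999917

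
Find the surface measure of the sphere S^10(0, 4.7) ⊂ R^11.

S_11(4.7) = 2·π^(11/2)·(4.7)^10 / Γ(11/2) ≈ 1.09012e+08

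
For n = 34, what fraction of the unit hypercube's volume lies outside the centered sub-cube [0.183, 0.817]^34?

1 - (1 - 2·0.183)^34 = 1 - 0.634^34 ≈ 0.9999998133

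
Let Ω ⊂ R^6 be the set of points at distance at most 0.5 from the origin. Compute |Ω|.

Volume = π^{6/2}·(0.5)^6/Γ(4) = π^3/384 ≈ 0.0807455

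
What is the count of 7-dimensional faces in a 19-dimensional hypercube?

Number of 7-faces = C(19,7) · 2^(19-7) = 50388 · 4096 = 206389248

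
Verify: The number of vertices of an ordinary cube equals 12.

False. The 3-cube has 2^3 = 8 vertices.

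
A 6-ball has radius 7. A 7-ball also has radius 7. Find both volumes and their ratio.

V_6(7) ≈ 607976. V_7(7) ≈ 3.89105e+06. Ratio V_6/V_7 ≈ 0.1562.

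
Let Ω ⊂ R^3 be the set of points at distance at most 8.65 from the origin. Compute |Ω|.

Volume = π^{3/2}·(8.65)^3/Γ(5/2) ≈ 2711.05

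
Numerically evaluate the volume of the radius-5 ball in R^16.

Volume = π^{16/2}·(5)^16/Γ(9) = 30517578125·π^8/8064 ≈ 3.59086e+10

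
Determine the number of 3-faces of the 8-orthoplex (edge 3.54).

Number of 3-faces = 2^(3+1) · C(8,3+1) = 16 · 70 = 1120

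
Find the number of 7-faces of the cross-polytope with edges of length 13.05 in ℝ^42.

Number of 7-faces = 2^(7+1) · C(42,7+1) = 256 · 118030185 = 30215727360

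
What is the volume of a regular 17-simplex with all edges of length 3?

For a regular n-simplex with edge a, V = (a^n / n!)·√((n+1)/2^n). With a=3, n=17: V ≈ 4.25475e-09.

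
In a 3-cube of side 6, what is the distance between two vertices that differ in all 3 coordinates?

||(6,6,...,6)|| = √(3)·6 ≈ 10.3923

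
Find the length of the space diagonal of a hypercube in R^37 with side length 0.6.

d = √(0.6² + 0.6² + ... + 0.6²) [37 terms] = √(37·0.6²) = 0.6√37 ≈ 3.64966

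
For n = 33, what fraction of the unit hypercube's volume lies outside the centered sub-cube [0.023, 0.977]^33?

The inner cube has side 1-2·0.023 = 0.954 and volume (0.954)^33 ≈ 0.2114, so the shell holds 0.788604 of the volume.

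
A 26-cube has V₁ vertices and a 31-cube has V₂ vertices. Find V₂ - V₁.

V₁ = 2^26 = 67108864. V₂ = 2^31 = 2147483648. V₂ - V₁ = 2080374784.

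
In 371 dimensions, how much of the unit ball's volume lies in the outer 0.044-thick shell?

1 - (1-0.044)^371 ≈ 0.9999999438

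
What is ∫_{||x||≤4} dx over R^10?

Volume = π^{10/2}·(4)^10/Γ(6) = 131072·π^5/15 ≈ 2.67404e+06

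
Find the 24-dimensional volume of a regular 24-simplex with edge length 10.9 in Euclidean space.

V = (10.9^24 / 24!) · √((24+1) / 2^24) ≈ 0.0155647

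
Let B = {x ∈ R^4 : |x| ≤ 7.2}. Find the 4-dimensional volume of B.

Volume = π^{4/2}·(7.2)^4/Γ(3) ≈ 13261.7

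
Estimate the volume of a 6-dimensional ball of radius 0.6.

V_6(0.6) = π^(6/2) · (0.6)^6 / Γ(6/2 + 1) ≈ 0.241105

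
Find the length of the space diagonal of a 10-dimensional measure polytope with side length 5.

||(5,5,...,5)|| = √(10)·5 ≈ 15.8114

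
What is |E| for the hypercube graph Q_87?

The 87-cube has n·2^(n-1) = 87·2^86 = 87·77371252455336267181195264 = 6731298963614255244763987968 edges.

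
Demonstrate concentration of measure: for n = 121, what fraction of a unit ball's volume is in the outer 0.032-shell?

1 - (1-0.032)^121 ≈ 0.98046 ≈ 98.05%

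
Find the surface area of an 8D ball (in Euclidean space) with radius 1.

S = n·V_n(r)/r = 8·V_8(1)/1 (volume-to-surface relation), giving π^4/3 ≈ 32.4697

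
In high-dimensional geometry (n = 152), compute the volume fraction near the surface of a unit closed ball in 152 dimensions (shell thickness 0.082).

1 - (1-0.082)^152 ≈ 0.9999977505 ≈ 99.999775%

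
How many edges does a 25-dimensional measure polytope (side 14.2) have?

The 25-cube has n·2^(n-1) = 25·2^24 = 25·16777216 = 419430400 edges.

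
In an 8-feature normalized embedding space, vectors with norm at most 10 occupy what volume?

Volume = π^{8/2}·(10)^8/Γ(5) = 12500000·π^4/3 ≈ 4.05871e+08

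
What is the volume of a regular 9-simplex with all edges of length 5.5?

V_9 = √(10) · 5.5^9 / (9! · 2^(9/2)) ≈ 1.77364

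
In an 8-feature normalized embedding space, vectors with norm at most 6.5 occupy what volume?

Volume = π^{8/2}·(6.5)^8/Γ(5) = 815730721·π^4/6144 ≈ 1.29329e+07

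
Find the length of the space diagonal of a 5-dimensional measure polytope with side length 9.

||(9,9,...,9)|| = √(5)·9 ≈ 20.1246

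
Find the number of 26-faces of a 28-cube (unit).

f_26(28-cube) = (28 choose 26) · 2^2 = 1512.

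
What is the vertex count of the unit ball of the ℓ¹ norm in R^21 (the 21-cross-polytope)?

The 21-dimensional cross-polytope has 2n = 2·21 = 42 vertices.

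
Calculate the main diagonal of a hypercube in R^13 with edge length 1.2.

||(1.2,1.2,...,1.2)|| = √(13)·1.2 ≈ 4.32666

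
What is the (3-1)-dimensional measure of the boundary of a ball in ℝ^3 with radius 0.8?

The surface area of an n-ball is 2π^(n/2) r^(n-1) / Γ(n/2). For n=3, r=0.8: 4πr² = 4π·(0.8)² ≈ 8.04248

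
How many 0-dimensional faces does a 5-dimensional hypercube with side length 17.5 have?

Choose 0 of 5 axes to span the face (C(5,0) = 1 way), then fix each of the remaining 5 coordinates at one of its two extreme values (2^5 = 32 ways): 1·32 = 32.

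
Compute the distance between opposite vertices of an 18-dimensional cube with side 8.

d = √(8² + 8² + ... + 8²) [18 terms] = √(18·8²) = 8√18 ≈ 33.9411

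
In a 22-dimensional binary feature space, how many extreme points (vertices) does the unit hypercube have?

An n-cube has 2^n vertices; for n = 22 that is 2^22 = 4194304.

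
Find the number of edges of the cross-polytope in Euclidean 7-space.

Number of 1-faces = 2^(1+1) · C(7,1+1) = 4 · 21 = 84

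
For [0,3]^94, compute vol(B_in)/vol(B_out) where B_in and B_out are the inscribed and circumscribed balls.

V_in/V_out = n^(-n/2) = 94^(-94/2) ≈ 1.83228e-93.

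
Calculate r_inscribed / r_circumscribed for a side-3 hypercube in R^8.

Ratio = (s/2)/(s√8/2) = 8^(-1/2) ≈ 0.353553.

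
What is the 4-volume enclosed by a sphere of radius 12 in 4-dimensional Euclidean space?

Volume = π^{4/2}·(12)^4/Γ(3) = 10368·π^2 ≈ 102328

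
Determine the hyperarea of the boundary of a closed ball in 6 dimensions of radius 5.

|∂B_6(5)| = 3125·π^3 ≈ 96894.6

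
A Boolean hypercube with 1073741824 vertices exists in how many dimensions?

The n-cube has 2^n vertices, and 1073741824 = 2^30, so n = 30.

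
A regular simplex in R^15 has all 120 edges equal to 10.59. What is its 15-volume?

Volume = 10.59^15 · √(16/2^15) / 15! ≈ 39.9277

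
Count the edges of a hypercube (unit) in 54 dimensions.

The 54-cube has n·2^(n-1) = 54·2^53 = 54·9007199254740992 = 486388759756013568 edges.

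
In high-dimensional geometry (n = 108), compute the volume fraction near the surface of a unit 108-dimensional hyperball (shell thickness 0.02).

1 - (1-0.02)^108 ≈ 0.887172 ≈ 88.72%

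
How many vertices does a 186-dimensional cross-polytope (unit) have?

Number of vertices = 2n = 372.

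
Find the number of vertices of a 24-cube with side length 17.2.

Each vertex is a binary string of length 24, so there are 2^24 = 16777216.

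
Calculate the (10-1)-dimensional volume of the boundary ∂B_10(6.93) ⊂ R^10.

The surface area of an n-ball is 2π^(n/2) r^(n-1) / Γ(n/2). For n=10, r=6.93: 9.40085e+08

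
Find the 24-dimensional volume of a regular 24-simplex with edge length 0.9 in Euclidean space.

For a regular n-simplex with edge a, V = (a^n / n!)·√((n+1)/2^n). With a=0.9, n=24: V ≈ 1.56937e-28.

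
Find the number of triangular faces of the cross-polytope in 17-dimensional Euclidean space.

Each 2-face is the convex hull of 3 vertices, one chosen as ±e_i from each of 3 distinct axes: 2^3·C(17,3) = 5440.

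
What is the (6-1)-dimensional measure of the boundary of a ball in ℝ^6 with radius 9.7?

S_6(9.7) = 2·π^(6/2)·(9.7)^5 / Γ(6/2) ≈ 2.66261e+06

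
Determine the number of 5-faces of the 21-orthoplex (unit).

An n-cross-polytope has 2^(k+1)·C(n,k+1) k-faces. Here 2^6·C(21,6) = 64·54264 = 3472896.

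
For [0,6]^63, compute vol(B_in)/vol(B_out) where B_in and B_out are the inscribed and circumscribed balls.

V_in / V_out = (r_in/r_out)^63 = (1/√63)^63 = 63^(-63/2) ≈ 2.09302e-57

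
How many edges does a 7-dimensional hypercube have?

Each of the 2^7 = 128 vertices has degree 7; total edges = 7·2^7/2 = 448.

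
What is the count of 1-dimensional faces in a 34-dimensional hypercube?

Number of 1-faces = C(34,1) · 2^(34-1) = 34 · 8589934592 = 292057776128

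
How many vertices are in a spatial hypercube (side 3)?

Choose 0 of 3 axes to span the face (C(3,0) = 1 way), then fix each of the remaining 3 coordinates at one of its two extreme values (2^3 = 8 ways): 1·8 = 8.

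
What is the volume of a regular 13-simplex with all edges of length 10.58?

V_13 = √(14) · 10.58^13 / (13! · 2^(13/2)) ≈ 138.166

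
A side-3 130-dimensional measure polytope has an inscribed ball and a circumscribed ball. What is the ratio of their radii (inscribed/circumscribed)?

r_in / r_out = (3/2) / (3√130/2) = 1/√130 ≈ 0.0877058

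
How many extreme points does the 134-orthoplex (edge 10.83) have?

Number of vertices = 2n = 268.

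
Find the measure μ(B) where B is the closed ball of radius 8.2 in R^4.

The n-ball volume is π^(n/2)·r^n/Γ(n/2+1). With n=4, r=8.2: V ≈ 22311.3.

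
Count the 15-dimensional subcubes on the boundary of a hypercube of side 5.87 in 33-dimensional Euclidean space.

An n-cube has C(n,k)·2^(n-k) k-faces. Here C(33,15)·2^18 = 1037158320·262144 = 271884830638080.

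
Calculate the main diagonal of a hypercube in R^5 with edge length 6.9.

||(6.9,6.9,...,6.9)|| = √(5)·6.9 ≈ 15.4289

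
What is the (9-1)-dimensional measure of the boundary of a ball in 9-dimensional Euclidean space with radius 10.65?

|∂B_9(10.65)| ≈ 4.91312e+09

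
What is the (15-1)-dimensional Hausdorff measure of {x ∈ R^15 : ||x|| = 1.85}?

|∂B_15(1.85)| ≈ 31472.1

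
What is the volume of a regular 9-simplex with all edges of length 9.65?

For a regular n-simplex with edge a, V = (a^n / n!)·√((n+1)/2^n). With a=9.65, n=9: V ≈ 279.478.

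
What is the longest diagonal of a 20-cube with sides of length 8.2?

The space diagonal of an n-cube of side s is s√n. Here 8.2·√20 ≈ 36.6715.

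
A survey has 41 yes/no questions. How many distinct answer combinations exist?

Each vertex is a binary string of length 41, so there are 2^41 = 2199023255552.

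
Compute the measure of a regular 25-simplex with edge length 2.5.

V_25 = √(26) · 2.5^25 / (25! · 2^(25/2)) ≈ 5.04041e-19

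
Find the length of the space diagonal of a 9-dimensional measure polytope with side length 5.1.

Diagonal = √9 · 5.1 = 15.3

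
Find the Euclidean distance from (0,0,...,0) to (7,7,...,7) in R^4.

d = √(7² + 7² + ... + 7²) [4 terms] = √(4·7²) = 7√4 = 14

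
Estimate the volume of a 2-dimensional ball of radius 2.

Volume = π^{2/2}·(2)^2/Γ(2) = 4·π ≈ 12.5664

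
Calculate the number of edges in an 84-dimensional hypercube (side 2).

An n-cube has n·2^(n-1) edges. With n = 84: 84·9671406556917033397649408 = 812398150781030805402550272.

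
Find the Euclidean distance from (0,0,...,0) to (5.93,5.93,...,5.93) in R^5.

d = √(5.93² + 5.93² + ... + 5.93²) [5 terms] = √(5·5.93²) = 5.93√5 ≈ 13.2599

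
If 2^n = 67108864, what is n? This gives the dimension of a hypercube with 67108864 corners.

n = log_2(67108864) = 26.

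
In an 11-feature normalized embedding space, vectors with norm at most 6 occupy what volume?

Volume = π^{11/2}·(6)^11/Γ(13/2) = 859963392·π^5/385 ≈ 6.83547e+08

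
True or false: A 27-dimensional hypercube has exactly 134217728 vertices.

True. The 27-cube has 2^27 = 134217728 vertices.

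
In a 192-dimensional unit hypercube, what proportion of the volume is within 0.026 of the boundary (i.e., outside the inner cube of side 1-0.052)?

1 - (1 - 2·0.026)^192 = 1 - 0.948^192 ≈ 0.999965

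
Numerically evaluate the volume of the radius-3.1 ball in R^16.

Volume = π^{16/2}·(3.1)^16/Γ(9) ≈ 1.71185e+07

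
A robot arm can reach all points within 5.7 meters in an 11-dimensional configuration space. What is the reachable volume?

The n-ball volume is π^(n/2)·r^n/Γ(n/2+1). With n=11, r=5.7: V ≈ 3.88802e+08.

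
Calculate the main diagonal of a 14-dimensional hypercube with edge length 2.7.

d = √(2.7² + 2.7² + ... + 2.7²) [14 terms] = √(14·2.7²) = 2.7√14 ≈ 10.1025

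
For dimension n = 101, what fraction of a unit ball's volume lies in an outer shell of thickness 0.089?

1 - (1-0.089)^101 ≈ 0.999918 ≈ 99.9918%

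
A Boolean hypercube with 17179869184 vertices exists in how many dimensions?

2^n = 17179869184 ⇒ n = log_2(17179869184) = 34.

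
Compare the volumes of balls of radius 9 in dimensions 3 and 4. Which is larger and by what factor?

V_3(9) ≈ 3053.63, V_4(9) ≈ 32377.2. The 4-ball is larger by a factor of 10.6.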